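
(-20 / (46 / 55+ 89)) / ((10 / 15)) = -550 / 1647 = -0.33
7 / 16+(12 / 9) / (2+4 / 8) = 0.97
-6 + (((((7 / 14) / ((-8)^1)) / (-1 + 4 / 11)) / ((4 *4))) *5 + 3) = -5321 / 1792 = -2.97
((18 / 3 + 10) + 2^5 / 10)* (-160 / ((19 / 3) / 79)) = -728064 / 19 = -38319.16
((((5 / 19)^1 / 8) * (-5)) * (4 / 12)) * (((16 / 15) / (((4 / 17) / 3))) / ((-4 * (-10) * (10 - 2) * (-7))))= 17 / 51072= 0.00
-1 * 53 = -53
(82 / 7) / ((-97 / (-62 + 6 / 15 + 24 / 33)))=274536 / 37345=7.35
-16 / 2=-8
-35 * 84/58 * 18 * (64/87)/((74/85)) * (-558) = 13386643200/31117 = 430203.53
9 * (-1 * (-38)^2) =-12996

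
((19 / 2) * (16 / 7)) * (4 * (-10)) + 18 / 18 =-6073 / 7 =-867.57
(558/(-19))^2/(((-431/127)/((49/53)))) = -1937618172/8246323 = -234.97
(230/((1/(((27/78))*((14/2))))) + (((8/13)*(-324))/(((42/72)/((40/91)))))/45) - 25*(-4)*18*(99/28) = 57290067/8281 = 6918.25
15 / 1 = 15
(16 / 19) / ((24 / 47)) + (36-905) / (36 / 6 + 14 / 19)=-929095 / 7296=-127.34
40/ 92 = 10/ 23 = 0.43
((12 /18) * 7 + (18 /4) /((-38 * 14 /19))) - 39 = -5795 /168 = -34.49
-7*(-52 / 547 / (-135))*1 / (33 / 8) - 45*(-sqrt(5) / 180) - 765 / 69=-621472651 / 56048355 + sqrt(5) / 4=-10.53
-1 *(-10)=10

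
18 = 18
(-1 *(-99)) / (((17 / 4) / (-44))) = -17424 / 17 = -1024.94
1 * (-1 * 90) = -90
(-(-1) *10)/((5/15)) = 30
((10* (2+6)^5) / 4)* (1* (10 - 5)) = 409600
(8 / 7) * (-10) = -80 / 7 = -11.43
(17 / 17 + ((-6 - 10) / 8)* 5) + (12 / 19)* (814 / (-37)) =-435 / 19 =-22.89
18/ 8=9/ 4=2.25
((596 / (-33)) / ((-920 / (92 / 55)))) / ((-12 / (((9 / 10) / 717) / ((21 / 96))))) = -1192 / 75912375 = -0.00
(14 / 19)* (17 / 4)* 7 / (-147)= -17 / 114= -0.15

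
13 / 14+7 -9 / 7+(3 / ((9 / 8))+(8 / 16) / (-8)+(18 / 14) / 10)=15751 / 1680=9.38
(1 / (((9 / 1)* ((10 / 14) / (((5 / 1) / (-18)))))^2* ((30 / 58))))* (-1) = -1421 / 393660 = -0.00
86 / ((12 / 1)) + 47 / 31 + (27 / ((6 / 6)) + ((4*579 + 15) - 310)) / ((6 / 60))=3810895 / 186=20488.68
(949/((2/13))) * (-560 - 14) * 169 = -598381511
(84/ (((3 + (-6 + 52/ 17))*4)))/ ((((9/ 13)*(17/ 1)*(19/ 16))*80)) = 91/ 285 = 0.32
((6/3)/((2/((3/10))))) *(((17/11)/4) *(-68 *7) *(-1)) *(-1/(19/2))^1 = -6069/1045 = -5.81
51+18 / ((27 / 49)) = 251 / 3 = 83.67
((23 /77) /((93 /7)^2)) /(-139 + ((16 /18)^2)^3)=-9506889 /778111806505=-0.00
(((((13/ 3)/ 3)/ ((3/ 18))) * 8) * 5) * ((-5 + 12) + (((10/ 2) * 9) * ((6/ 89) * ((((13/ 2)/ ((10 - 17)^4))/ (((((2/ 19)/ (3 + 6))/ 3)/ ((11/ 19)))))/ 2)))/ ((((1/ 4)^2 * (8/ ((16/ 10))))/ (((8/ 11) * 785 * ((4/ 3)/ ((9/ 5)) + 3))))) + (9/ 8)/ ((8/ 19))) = 3713198916115/ 2564268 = 1448054.15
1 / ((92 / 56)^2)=196 / 529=0.37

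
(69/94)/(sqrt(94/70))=0.63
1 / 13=0.08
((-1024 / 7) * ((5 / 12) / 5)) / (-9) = 256 / 189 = 1.35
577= 577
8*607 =4856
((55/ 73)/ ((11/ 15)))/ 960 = 5/ 4672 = 0.00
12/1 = 12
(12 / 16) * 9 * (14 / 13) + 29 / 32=3401 / 416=8.18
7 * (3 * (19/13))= 399/13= 30.69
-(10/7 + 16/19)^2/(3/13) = -1185652/53067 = -22.34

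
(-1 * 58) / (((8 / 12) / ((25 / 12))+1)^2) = -36250 / 1089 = -33.29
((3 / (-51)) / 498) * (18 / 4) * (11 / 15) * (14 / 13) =-0.00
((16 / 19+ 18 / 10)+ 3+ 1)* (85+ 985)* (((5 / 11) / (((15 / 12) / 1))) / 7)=540136 / 1463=369.20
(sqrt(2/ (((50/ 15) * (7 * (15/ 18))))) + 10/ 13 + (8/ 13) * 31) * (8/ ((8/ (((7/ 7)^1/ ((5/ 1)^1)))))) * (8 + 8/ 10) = 132 * sqrt(14)/ 875 + 11352/ 325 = 35.49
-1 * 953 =-953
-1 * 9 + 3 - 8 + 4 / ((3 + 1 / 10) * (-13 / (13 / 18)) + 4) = -3646 / 259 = -14.08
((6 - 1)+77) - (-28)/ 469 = 5498/ 67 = 82.06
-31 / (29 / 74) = -2294 / 29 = -79.10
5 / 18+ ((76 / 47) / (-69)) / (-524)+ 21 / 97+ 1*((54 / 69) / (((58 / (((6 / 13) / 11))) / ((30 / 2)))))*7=567805134337 / 1025357386482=0.55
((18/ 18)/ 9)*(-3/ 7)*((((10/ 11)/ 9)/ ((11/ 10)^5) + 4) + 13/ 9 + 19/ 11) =-16478030/ 47832147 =-0.34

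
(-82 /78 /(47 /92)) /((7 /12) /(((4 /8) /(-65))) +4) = 7544 /263341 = 0.03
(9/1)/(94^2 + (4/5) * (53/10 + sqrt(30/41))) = 1019390175/1001294860738 - 1125 * sqrt(1230)/500647430369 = 0.00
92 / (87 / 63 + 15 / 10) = 3864 / 121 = 31.93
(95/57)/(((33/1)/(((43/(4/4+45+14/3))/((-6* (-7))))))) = 215/210672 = 0.00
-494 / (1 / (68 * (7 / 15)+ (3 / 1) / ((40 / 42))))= -516971 / 30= -17232.37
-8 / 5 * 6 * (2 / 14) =-48 / 35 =-1.37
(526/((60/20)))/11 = 526/33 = 15.94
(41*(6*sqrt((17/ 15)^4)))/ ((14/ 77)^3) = 15771019/ 300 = 52570.06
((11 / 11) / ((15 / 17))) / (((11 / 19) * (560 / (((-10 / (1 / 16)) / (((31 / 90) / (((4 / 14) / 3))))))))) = -2584 / 16709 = -0.15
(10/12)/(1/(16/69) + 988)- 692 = -32960612/47631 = -692.00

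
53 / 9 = 5.89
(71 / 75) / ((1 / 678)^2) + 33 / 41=446047533 / 1025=435168.32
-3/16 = -0.19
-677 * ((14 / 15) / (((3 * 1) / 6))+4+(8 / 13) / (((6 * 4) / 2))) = -781258 / 195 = -4006.45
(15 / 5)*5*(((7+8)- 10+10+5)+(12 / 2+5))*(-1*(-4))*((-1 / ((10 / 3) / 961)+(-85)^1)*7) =-4860366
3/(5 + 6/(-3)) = 1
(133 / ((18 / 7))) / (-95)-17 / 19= -2461 / 1710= -1.44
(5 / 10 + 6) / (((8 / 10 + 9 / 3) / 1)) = 1.71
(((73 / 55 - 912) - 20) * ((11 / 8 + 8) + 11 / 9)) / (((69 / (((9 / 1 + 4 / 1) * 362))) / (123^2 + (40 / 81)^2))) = -9122070051642819817 / 896363820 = -10176749494.02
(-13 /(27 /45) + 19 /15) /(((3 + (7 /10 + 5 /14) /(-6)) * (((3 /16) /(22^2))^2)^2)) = -1711860338074320896 /5337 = -320753295498280.10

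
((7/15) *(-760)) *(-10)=10640/3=3546.67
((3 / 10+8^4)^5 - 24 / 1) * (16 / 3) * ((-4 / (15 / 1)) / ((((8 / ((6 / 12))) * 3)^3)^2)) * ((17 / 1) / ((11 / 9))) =-1960684424170752421437731 / 1051066368000000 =-1865423995.92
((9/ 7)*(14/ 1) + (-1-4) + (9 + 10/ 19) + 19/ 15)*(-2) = -13562/ 285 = -47.59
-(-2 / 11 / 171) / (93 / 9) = 2 / 19437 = 0.00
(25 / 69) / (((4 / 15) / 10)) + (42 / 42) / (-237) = 148079 / 10902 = 13.58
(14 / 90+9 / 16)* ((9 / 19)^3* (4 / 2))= 41877 / 274360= 0.15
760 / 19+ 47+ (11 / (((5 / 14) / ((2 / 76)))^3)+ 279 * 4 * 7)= 6772408898 / 857375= 7899.00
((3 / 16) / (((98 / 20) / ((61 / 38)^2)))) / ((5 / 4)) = 11163 / 141512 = 0.08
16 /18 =8 /9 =0.89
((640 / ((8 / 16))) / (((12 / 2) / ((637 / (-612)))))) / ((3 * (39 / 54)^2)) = -31360 / 221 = -141.90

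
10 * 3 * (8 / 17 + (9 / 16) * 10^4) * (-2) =-5737980 / 17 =-337528.24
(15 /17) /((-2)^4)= 15 /272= 0.06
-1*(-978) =978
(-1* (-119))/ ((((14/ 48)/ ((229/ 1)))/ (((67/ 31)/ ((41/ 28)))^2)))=328822338432/ 1615441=203549.58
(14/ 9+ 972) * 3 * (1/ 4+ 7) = 127049/ 6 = 21174.83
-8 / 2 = -4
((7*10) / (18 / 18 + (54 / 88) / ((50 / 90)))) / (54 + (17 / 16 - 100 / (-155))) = 7638400 / 12793153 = 0.60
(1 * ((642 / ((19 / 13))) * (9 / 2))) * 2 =75114 / 19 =3953.37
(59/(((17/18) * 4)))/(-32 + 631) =531/20366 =0.03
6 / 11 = 0.55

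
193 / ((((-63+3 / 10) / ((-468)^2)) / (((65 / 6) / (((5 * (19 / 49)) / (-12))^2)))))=-21110791193856 / 75449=-279802133.81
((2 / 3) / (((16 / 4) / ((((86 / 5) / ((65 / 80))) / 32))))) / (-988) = -43 / 385320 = -0.00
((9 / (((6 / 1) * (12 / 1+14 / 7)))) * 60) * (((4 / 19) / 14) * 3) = 270 / 931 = 0.29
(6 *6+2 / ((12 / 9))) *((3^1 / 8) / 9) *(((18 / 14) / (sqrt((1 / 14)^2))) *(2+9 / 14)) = 8325 / 112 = 74.33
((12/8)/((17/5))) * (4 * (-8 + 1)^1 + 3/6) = -825/68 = -12.13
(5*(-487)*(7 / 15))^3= -39616946929 / 27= -1467294330.70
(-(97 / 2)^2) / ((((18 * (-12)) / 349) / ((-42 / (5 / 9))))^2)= -56155254841 / 1600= -35097034.28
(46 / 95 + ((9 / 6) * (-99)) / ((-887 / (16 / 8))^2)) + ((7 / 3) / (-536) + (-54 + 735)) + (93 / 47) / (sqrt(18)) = 681.95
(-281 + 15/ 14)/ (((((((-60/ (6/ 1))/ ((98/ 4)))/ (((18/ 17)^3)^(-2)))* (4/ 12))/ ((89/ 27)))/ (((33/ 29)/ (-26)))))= -648260445839083/ 3077426027520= -210.65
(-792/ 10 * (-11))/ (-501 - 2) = -4356/ 2515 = -1.73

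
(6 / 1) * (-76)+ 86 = -370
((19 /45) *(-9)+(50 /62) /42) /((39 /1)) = -0.10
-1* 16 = -16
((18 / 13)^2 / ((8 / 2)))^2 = 0.23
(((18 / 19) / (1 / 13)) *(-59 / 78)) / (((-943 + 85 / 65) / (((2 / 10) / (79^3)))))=2301 / 573399426610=0.00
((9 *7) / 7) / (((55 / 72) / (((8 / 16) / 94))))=162 / 2585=0.06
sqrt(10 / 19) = sqrt(190) / 19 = 0.73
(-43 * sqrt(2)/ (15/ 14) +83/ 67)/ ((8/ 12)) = 249/ 134 - 301 * sqrt(2)/ 5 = -83.28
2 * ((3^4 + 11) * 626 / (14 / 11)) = 633512 / 7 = 90501.71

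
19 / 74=0.26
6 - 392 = -386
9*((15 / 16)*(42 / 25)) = 567 / 40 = 14.18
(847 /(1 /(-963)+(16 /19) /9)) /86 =15497559 /145598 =106.44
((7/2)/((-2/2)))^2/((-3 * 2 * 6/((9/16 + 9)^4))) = -2983453641/1048576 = -2845.24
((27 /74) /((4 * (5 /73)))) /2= 0.67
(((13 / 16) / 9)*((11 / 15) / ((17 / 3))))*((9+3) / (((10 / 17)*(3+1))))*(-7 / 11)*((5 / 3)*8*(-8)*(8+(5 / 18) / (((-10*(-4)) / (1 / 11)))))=1153243 / 35640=32.36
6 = 6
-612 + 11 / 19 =-11617 / 19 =-611.42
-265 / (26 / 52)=-530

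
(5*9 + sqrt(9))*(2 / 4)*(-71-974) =-25080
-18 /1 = -18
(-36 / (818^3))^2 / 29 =81 / 542997509003288756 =0.00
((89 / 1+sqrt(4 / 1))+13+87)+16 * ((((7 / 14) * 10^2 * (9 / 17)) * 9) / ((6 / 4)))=46447 / 17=2732.18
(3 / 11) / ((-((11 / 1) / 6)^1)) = -0.15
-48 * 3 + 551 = 407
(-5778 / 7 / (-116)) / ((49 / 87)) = 8667 / 686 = 12.63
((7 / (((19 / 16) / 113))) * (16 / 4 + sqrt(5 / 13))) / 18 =6328 * sqrt(65) / 2223 + 25312 / 171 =170.97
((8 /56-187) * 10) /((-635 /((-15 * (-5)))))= 196200 /889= 220.70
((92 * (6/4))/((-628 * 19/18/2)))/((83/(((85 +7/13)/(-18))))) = 76728/3218657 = 0.02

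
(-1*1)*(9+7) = -16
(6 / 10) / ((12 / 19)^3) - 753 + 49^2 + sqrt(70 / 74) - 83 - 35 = sqrt(1295) / 37 + 4413259 / 2880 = 1533.35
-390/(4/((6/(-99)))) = 5.91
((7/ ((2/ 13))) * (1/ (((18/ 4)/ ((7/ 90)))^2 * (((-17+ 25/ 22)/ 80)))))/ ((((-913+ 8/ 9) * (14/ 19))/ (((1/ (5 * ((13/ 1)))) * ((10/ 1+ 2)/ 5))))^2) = -1779008/ 8598878682103125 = -0.00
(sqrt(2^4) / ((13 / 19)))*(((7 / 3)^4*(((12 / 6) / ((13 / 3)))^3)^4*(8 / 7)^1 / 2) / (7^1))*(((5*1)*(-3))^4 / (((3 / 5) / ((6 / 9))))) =22517603942400000 / 302875106592253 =74.35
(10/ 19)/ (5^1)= 2/ 19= 0.11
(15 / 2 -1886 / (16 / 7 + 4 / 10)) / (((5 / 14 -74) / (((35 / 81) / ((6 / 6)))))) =15999725 / 3925017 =4.08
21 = 21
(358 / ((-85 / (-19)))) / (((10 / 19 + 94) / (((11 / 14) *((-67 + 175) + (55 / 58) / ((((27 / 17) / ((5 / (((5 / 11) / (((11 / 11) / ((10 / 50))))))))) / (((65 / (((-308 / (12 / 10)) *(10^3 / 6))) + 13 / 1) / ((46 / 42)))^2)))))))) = 12387747510291772817 / 3934487860800000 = 3148.50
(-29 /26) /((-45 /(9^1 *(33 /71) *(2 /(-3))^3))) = -1276 /41535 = -0.03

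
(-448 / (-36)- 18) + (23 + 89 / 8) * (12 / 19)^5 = -47382422 / 22284891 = -2.13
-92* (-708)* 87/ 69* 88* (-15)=-108408960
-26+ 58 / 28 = -335 / 14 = -23.93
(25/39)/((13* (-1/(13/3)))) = -25/117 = -0.21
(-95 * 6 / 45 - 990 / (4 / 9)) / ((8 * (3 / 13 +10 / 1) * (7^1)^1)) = -3.91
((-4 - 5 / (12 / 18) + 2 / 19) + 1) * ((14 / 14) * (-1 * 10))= 1975 / 19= 103.95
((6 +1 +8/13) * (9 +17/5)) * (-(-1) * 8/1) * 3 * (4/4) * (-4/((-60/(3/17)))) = 147312/5525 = 26.66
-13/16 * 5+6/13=-749/208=-3.60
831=831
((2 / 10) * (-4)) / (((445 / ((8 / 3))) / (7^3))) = -10976 / 6675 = -1.64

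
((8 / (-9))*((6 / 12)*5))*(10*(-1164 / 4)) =19400 / 3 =6466.67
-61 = -61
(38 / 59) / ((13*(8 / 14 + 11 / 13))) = 266 / 7611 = 0.03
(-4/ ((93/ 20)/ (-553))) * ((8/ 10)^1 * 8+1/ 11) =1052912/ 341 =3087.72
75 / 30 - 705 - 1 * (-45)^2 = -5455 / 2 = -2727.50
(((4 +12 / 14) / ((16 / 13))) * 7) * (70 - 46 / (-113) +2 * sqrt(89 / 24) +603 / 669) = 221 * sqrt(534) / 48 +397115121 / 201592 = 2076.29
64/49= 1.31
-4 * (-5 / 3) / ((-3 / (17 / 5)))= -68 / 9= -7.56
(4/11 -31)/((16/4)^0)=-337/11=-30.64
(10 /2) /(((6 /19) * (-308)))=-95 /1848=-0.05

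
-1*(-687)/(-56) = -687/56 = -12.27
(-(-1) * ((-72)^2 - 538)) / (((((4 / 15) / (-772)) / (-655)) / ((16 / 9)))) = 46985927200 / 3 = 15661975733.33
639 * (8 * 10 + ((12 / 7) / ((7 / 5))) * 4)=2658240 / 49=54249.80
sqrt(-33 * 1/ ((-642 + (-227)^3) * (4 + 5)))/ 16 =sqrt(15440997)/ 112298160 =0.00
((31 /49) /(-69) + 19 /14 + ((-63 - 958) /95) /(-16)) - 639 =-3273518279 /5139120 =-636.98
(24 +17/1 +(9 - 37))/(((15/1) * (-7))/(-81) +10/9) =27/5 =5.40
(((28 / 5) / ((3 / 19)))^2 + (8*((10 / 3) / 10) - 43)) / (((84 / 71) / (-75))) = -19450379 / 252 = -77184.04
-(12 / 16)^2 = -9 / 16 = -0.56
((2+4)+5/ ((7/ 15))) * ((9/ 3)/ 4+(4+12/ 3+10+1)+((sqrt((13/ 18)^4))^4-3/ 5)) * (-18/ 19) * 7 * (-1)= 724743074939/ 340122240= 2130.83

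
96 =96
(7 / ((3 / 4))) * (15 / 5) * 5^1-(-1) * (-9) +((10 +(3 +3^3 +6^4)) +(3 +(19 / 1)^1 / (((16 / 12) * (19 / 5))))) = 5895 / 4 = 1473.75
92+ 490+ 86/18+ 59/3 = 5458/9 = 606.44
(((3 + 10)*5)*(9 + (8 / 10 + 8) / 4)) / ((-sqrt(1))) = -728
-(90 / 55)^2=-324 / 121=-2.68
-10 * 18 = -180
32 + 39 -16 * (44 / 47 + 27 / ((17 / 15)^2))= -3807463 / 13583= -280.31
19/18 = 1.06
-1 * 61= -61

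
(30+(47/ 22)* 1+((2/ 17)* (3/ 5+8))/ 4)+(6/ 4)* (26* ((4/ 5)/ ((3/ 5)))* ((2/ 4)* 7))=200454/ 935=214.39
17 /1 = 17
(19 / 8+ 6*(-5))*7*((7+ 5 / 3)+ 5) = -63427 / 24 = -2642.79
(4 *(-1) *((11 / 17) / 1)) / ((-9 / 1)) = 44 / 153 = 0.29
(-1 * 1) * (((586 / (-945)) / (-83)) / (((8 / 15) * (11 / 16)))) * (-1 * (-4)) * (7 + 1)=-37504 / 57519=-0.65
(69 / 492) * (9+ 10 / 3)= 851 / 492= 1.73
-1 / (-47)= 1 / 47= 0.02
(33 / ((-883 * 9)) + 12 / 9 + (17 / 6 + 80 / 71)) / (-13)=-663201 / 1630018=-0.41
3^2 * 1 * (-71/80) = -639/80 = -7.99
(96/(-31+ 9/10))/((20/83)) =-3984/301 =-13.24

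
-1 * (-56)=56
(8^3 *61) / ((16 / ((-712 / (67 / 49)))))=-1016438.45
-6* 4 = -24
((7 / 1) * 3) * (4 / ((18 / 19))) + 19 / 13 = 3515 / 39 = 90.13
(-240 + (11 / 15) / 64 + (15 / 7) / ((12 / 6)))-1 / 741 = -132188807 / 553280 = -238.92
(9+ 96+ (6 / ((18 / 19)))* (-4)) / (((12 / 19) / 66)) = 49951 / 6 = 8325.17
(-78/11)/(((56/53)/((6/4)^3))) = -55809/2464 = -22.65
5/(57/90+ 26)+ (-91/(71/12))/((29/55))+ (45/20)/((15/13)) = -889421301/32902820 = -27.03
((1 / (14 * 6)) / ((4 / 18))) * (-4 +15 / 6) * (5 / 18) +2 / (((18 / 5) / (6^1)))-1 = 1553 / 672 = 2.31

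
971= 971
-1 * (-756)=756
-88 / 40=-2.20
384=384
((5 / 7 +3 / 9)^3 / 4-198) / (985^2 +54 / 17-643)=-7781818 / 38162145357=-0.00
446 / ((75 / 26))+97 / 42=54923 / 350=156.92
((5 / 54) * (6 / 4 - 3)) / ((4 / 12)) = -5 / 12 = -0.42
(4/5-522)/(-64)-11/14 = 8241/1120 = 7.36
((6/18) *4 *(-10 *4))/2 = -80/3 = -26.67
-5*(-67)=335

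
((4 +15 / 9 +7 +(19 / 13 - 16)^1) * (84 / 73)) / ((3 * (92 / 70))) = -0.55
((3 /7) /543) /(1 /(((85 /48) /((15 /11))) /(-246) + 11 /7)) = 0.00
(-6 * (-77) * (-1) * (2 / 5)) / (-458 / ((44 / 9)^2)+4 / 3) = 2683296 / 258875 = 10.37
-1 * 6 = -6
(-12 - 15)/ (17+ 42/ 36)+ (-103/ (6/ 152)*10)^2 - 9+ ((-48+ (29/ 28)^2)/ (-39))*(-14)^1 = 486249865037207/ 714168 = 680862017.11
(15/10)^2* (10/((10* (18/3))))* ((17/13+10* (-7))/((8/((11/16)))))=-29469/13312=-2.21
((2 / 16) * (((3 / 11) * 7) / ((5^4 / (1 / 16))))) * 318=3339 / 440000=0.01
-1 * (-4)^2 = -16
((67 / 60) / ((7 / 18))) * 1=201 / 70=2.87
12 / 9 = 4 / 3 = 1.33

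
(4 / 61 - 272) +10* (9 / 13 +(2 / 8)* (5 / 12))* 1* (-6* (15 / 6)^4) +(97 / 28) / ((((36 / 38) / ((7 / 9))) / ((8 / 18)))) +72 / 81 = -79047346825 / 36998208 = -2136.52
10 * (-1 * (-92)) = 920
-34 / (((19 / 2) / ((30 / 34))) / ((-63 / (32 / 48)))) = 5670 / 19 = 298.42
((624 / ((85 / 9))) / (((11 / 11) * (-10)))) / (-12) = 234 / 425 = 0.55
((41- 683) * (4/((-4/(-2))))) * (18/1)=-23112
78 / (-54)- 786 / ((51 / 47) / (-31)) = 3435385 / 153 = 22453.50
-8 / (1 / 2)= -16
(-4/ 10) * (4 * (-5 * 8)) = 64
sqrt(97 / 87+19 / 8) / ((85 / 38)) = 19 * sqrt(422646) / 14790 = 0.84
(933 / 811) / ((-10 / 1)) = -0.12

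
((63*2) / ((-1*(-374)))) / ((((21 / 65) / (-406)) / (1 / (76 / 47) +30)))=-92114295 / 7106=-12962.89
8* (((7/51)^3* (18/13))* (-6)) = -10976/63869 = -0.17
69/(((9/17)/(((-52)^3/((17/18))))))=-19403904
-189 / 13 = -14.54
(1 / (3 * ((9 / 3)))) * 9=1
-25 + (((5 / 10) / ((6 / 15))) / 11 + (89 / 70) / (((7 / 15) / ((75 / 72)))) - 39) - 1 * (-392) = 2854127 / 8624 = 330.95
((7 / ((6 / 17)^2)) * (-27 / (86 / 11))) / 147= -3179 / 2408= -1.32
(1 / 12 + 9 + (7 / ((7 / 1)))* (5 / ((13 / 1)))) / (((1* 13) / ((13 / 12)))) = 1477 / 1872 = 0.79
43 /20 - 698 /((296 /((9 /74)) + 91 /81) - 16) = 7294273 /3918620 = 1.86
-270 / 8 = -33.75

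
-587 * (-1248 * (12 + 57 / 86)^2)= 217194315624 / 1849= 117465827.81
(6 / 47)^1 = 6 / 47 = 0.13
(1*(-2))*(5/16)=-5/8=-0.62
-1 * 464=-464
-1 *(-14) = 14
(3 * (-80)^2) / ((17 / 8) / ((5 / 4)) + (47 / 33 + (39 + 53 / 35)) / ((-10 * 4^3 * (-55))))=780595200000 / 69163639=11286.21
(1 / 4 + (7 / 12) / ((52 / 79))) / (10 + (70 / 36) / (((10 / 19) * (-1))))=2127 / 11804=0.18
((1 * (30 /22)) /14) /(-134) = -15 /20636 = -0.00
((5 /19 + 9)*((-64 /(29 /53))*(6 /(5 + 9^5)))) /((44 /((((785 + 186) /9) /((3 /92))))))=-8.28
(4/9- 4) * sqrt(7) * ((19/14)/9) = -304 * sqrt(7)/567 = -1.42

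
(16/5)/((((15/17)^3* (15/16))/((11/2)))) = 6917504/253125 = 27.33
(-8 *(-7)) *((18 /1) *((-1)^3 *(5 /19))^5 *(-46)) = 144900000 /2476099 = 58.52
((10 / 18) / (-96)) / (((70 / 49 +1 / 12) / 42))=-245 / 1524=-0.16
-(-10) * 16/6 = 80/3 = 26.67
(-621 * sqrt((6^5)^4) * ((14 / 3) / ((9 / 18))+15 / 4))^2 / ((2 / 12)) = 1448092389627777279983616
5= 5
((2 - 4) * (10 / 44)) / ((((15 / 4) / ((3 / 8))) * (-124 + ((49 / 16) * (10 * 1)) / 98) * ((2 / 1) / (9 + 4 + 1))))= 56 / 21769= 0.00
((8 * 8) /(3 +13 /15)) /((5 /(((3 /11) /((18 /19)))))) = 304 /319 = 0.95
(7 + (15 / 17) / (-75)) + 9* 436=334134 / 85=3930.99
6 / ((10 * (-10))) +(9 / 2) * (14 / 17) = 3099 / 850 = 3.65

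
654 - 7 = 647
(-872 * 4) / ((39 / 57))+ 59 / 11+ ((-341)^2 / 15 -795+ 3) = 4005968 / 2145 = 1867.58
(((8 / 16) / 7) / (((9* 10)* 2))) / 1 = 1 / 2520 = 0.00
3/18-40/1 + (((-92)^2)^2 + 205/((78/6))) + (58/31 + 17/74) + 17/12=12818558835403/178932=71639275.45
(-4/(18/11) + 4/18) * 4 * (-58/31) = 4640/279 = 16.63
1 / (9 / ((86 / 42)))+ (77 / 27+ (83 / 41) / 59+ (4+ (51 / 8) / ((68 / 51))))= 58008037 / 4876704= 11.89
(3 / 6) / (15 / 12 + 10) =2 / 45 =0.04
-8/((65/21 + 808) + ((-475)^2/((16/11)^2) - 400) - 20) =-0.00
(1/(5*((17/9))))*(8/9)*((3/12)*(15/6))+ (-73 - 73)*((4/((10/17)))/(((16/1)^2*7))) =-18857/38080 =-0.50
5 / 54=0.09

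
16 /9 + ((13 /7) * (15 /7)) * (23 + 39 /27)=43684 /441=99.06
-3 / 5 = -0.60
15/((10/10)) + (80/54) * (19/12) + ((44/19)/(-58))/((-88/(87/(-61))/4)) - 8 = 877120/93879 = 9.34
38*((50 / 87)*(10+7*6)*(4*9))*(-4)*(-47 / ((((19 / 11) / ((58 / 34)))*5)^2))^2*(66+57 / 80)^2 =-876232712747259169731 / 358044086875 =-2447276033.50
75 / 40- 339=-2697 / 8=-337.12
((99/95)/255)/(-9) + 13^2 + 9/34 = 8200853/48450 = 169.26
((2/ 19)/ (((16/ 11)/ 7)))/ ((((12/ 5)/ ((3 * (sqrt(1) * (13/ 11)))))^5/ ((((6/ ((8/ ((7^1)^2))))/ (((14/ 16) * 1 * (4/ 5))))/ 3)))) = 284271203125/ 4557684736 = 62.37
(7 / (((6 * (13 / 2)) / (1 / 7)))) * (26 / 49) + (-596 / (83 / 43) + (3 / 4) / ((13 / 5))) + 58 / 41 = -7987261969 / 26012532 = -307.05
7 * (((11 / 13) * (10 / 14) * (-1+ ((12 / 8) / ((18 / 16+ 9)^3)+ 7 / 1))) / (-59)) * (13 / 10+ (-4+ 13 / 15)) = 321599245 / 407615247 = 0.79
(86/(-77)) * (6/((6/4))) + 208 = 15672/77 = 203.53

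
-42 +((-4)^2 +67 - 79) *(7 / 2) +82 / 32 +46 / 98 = -19575 / 784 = -24.97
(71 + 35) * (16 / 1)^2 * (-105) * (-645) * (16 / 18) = 1633587200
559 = 559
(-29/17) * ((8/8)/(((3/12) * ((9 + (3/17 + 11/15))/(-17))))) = 29580/2527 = 11.71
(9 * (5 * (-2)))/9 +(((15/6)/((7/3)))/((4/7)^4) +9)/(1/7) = 63151/512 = 123.34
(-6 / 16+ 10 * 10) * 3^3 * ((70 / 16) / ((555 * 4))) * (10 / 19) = 251055 / 89984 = 2.79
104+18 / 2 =113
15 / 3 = 5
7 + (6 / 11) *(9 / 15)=7.33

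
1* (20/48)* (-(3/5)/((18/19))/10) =-19/720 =-0.03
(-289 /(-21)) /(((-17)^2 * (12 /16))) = 4 /63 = 0.06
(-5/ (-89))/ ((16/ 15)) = 75/ 1424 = 0.05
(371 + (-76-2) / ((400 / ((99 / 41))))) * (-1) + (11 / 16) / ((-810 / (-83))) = -984234671 / 2656800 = -370.46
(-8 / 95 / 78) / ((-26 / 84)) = 56 / 16055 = 0.00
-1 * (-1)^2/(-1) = 1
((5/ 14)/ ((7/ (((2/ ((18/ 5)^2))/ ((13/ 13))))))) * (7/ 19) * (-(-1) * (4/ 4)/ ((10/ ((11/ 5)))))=55/ 86184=0.00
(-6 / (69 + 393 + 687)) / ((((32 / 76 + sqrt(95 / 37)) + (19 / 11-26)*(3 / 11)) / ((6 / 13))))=31712406*sqrt(3515) / 17457006188609 + 7273396878 / 17457006188609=0.00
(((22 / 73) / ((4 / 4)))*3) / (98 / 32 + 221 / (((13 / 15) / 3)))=1056 / 897097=0.00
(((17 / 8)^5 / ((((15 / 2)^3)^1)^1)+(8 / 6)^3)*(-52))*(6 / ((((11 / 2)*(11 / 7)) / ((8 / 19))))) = -282826817 / 7524000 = -37.59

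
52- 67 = -15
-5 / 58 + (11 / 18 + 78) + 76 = 40331 / 261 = 154.52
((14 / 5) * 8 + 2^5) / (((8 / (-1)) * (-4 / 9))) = 15.30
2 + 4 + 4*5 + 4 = 30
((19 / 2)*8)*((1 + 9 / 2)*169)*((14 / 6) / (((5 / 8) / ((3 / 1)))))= 3955952 / 5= 791190.40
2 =2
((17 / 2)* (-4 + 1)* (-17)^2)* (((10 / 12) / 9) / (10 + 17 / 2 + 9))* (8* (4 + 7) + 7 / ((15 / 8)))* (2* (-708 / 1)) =3223086.80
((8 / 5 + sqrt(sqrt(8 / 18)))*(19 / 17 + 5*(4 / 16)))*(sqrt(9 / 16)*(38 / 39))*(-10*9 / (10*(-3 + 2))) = 9177*sqrt(6) / 1768 + 27531 / 1105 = 37.63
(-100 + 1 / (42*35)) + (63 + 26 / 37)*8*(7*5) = 964702237 / 54390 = 17736.76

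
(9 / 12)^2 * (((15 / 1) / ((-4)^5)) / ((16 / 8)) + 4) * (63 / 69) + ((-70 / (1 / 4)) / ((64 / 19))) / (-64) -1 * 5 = -1243987 / 753664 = -1.65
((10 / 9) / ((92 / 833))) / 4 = 4165 / 1656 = 2.52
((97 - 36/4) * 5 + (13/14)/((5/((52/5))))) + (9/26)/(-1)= 2009213/4550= 441.59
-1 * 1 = -1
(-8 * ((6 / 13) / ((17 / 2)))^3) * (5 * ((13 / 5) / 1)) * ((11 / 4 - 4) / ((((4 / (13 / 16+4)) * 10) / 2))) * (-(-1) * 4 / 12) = 1386 / 830297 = 0.00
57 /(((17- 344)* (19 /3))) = -3 /109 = -0.03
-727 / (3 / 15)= -3635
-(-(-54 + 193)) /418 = 0.33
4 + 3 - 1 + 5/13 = 83/13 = 6.38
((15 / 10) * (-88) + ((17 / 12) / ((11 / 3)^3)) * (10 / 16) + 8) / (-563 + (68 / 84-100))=110893503 / 592284352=0.19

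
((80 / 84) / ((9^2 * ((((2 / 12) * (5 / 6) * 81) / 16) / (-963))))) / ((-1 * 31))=27392 / 52731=0.52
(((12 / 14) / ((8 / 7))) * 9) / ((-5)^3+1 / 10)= -135 / 2498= -0.05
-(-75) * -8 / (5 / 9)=-1080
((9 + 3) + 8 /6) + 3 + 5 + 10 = 94 /3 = 31.33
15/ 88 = 0.17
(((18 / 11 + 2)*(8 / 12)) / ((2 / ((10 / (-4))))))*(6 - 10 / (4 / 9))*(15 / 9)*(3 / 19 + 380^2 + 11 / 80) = 5487211225 / 456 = 12033357.95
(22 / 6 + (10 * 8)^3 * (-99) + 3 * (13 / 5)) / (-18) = 380159914 / 135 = 2815999.36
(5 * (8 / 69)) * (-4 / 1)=-160 / 69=-2.32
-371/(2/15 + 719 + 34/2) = -5565/11042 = -0.50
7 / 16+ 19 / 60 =181 / 240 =0.75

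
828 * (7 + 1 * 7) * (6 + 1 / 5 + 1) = 417312 / 5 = 83462.40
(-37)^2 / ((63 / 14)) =2738 / 9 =304.22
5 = 5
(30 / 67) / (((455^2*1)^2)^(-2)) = 55107718079900636718750 / 67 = 822503254923890100279.85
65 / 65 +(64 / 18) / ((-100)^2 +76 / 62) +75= 106033492 / 1395171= 76.00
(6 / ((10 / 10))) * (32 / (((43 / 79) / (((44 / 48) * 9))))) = 125136 / 43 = 2910.14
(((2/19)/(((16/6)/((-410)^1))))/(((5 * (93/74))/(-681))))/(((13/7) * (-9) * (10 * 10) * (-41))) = 58793/2297100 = 0.03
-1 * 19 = -19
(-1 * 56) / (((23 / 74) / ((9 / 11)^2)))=-335664 / 2783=-120.61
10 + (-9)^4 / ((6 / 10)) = 10945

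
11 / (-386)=-11 / 386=-0.03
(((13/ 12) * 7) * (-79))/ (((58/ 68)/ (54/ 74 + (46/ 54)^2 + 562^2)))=-520584572941342/ 2346651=-221841497.92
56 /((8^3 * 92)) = 7 /5888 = 0.00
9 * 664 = 5976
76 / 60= 19 / 15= 1.27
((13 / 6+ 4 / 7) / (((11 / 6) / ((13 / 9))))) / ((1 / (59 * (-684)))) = -87059.48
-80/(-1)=80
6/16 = 0.38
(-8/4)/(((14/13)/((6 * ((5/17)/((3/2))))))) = -260/119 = -2.18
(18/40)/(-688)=-9/13760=-0.00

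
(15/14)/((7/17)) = 255/98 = 2.60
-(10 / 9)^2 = -100 / 81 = -1.23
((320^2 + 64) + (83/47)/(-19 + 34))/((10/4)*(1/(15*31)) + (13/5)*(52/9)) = 13436119758/1970569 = 6818.40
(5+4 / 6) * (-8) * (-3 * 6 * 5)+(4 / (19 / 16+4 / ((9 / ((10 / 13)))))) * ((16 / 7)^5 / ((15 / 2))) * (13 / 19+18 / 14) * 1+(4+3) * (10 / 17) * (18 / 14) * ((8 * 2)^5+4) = 3022036435241953368 / 543978975505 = 5555428.74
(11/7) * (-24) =-264/7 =-37.71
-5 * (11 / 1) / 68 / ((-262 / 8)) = 55 / 2227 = 0.02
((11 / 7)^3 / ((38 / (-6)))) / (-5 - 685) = 1331 / 1498910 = 0.00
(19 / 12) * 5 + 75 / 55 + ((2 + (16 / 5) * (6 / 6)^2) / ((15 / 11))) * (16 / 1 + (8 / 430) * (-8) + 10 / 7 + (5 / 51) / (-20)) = 19036121849 / 253291500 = 75.15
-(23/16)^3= -12167/4096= -2.97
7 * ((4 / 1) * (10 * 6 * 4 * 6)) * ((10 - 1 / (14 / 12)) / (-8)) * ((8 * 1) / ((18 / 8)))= -163840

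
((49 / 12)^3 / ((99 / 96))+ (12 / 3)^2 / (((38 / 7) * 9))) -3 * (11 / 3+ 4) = 1467685 / 33858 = 43.35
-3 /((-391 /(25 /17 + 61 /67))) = 8136 /445349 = 0.02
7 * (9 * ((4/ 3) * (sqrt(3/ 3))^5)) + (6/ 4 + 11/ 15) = 2587/ 30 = 86.23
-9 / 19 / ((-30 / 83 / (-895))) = -44571 / 38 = -1172.92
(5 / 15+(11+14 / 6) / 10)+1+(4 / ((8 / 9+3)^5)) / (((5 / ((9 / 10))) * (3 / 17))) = 10522443994 / 3939140625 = 2.67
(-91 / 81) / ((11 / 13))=-1183 / 891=-1.33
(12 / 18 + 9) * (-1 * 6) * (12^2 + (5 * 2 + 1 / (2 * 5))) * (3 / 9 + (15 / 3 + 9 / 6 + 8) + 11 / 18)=-6211771 / 45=-138039.36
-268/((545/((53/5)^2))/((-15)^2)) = -12431.76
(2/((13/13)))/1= 2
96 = 96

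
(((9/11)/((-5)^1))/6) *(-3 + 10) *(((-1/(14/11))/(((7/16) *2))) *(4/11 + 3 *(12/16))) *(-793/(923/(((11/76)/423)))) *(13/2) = -18239/21303408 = -0.00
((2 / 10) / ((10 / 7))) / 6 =7 / 300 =0.02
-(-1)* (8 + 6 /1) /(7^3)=2 /49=0.04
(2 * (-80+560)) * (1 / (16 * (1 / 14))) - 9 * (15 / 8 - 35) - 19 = 8953 / 8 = 1119.12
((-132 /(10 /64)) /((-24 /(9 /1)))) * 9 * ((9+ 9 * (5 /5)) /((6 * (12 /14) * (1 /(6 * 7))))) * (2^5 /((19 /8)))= 536481792 /95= 5647176.76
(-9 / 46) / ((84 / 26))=-0.06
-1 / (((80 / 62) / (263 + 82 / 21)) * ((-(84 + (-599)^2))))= 0.00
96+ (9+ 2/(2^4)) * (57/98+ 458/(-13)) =-2244007/10192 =-220.17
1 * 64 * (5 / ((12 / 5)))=400 / 3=133.33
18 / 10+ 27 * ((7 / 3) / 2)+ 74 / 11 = 4403 / 110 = 40.03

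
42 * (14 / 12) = 49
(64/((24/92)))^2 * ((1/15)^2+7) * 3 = 853712896/675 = 1264759.85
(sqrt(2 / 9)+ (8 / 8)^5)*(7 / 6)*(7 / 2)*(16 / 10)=98*sqrt(2) / 45+ 98 / 15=9.61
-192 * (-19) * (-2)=-7296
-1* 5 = -5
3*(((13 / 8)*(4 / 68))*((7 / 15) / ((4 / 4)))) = 91 / 680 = 0.13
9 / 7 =1.29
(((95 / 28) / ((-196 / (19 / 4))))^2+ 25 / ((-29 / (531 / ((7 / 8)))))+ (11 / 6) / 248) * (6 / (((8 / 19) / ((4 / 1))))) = -12918124467702941 / 433219383296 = -29818.90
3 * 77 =231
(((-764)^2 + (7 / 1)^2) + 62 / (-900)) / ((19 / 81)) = 2364166971 / 950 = 2488596.81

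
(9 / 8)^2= 81 / 64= 1.27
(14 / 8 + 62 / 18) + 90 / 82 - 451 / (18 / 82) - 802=-2850.26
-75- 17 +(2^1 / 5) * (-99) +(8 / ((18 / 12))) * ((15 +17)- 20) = -338 / 5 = -67.60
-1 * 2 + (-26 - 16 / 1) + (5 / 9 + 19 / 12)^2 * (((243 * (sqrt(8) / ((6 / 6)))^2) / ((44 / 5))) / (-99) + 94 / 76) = -2390989 / 49248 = -48.55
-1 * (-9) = 9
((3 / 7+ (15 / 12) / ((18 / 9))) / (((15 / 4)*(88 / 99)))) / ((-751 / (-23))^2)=0.00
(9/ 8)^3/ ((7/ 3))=2187/ 3584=0.61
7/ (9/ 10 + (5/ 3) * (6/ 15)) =210/ 47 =4.47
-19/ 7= -2.71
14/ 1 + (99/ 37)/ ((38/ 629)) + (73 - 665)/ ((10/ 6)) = -296.91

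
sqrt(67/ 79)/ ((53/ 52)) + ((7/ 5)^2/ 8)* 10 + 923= 52* sqrt(5293)/ 4187 + 18509/ 20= 926.35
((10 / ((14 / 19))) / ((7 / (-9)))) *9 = -7695 / 49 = -157.04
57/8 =7.12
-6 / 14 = -3 / 7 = -0.43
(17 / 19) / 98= 17 / 1862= 0.01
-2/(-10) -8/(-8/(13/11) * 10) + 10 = 10.32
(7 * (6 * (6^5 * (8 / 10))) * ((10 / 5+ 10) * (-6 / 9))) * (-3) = 31352832 / 5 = 6270566.40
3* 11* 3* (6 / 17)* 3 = 1782 / 17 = 104.82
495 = 495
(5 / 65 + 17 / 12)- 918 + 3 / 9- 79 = -51749 / 52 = -995.17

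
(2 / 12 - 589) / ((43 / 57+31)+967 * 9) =-67127 / 995762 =-0.07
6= 6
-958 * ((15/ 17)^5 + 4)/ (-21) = 881196182/ 4259571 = 206.87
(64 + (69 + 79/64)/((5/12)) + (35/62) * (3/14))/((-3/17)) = -1961987/1488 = -1318.54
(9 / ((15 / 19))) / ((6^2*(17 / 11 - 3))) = -209 / 960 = -0.22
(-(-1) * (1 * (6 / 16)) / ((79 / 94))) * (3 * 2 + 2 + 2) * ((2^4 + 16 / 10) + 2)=6909 / 79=87.46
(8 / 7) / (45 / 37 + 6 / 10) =185 / 294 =0.63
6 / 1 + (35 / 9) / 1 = 89 / 9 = 9.89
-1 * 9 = -9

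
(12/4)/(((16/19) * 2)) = 57/32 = 1.78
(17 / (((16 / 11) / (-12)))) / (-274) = 561 / 1096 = 0.51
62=62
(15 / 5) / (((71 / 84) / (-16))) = -4032 / 71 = -56.79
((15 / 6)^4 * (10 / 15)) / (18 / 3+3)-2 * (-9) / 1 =4513 / 216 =20.89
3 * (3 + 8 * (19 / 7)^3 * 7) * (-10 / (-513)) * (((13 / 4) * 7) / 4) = 3576235 / 9576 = 373.46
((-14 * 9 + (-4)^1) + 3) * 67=-8509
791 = 791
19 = 19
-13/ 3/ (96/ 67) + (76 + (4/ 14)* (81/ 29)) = 4313107/ 58464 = 73.77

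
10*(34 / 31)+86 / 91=33606 / 2821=11.91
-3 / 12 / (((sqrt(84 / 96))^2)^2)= -0.33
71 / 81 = 0.88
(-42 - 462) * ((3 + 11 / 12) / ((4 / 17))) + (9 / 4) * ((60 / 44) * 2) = -92217 / 11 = -8383.36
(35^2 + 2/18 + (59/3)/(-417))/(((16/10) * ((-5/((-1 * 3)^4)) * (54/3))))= -1532555/2224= -689.10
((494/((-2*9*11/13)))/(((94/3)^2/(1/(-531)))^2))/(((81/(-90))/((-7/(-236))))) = 112385/28574270324870688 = 0.00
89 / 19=4.68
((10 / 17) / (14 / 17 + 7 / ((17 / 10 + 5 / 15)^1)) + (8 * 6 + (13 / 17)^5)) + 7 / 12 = 230761773223 / 4711085526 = 48.98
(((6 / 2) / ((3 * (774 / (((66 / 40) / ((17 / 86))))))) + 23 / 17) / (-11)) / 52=-107 / 44880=-0.00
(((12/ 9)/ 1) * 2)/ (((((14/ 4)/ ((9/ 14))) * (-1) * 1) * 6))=-4/ 49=-0.08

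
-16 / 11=-1.45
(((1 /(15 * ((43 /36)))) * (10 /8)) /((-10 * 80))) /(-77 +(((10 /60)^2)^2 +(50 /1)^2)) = -243 /6751449350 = -0.00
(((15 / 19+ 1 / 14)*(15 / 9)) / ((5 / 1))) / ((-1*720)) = -229 / 574560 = -0.00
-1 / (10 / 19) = -19 / 10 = -1.90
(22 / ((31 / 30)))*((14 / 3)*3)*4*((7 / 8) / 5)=6468 / 31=208.65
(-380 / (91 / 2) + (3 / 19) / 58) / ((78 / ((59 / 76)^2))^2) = -10145224145167 / 20354786963417088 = -0.00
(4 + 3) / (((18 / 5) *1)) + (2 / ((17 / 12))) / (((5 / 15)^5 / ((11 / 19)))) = 1166041 / 5814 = 200.56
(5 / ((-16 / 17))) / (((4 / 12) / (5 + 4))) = -2295 / 16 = -143.44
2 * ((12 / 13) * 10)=240 / 13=18.46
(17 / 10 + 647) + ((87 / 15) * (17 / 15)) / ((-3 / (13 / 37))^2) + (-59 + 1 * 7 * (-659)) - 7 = -7448432311 / 1848150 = -4030.21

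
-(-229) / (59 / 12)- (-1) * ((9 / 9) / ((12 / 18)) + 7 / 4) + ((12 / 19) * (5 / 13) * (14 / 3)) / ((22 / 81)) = 34625443 / 641212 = 54.00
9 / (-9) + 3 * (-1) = -4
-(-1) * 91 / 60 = 91 / 60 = 1.52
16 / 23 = 0.70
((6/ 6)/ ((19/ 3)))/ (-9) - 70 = -70.02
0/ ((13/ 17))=0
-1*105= -105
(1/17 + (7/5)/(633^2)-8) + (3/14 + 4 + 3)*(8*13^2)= 2323489329248/238409955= 9745.77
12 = 12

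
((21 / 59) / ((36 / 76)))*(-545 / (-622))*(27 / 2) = 652365 / 73396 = 8.89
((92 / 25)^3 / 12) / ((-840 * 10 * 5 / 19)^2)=4392287 / 5167968750000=0.00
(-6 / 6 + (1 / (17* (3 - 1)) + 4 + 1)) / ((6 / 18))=411 / 34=12.09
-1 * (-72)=72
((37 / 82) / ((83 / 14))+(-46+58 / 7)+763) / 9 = 17278844 / 214389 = 80.60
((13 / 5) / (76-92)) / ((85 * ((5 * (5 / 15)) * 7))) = -39 / 238000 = -0.00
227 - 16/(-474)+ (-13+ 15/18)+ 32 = 246.87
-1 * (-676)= 676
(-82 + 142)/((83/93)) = 5580/83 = 67.23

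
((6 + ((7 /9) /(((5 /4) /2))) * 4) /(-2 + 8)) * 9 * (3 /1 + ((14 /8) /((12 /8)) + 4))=12103 /90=134.48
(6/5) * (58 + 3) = 366/5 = 73.20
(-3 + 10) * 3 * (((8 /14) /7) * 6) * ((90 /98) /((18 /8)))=1440 /343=4.20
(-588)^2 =345744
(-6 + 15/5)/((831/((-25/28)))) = 25/7756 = 0.00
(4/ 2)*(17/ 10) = 17/ 5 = 3.40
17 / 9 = 1.89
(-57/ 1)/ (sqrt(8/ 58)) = -57* sqrt(29)/ 2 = -153.48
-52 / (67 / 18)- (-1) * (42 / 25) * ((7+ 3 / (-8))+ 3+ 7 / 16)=39327 / 13400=2.93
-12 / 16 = -3 / 4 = -0.75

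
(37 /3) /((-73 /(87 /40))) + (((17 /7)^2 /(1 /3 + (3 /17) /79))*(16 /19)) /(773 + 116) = -143285215043 /408433163320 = -0.35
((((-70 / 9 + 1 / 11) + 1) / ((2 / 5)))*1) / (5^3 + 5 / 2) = -662 / 5049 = -0.13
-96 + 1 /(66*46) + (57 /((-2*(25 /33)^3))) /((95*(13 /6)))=-96.32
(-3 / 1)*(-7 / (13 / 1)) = 21 / 13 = 1.62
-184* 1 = -184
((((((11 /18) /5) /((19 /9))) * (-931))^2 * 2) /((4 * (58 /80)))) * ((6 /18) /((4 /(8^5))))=2379948032 /435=5471144.90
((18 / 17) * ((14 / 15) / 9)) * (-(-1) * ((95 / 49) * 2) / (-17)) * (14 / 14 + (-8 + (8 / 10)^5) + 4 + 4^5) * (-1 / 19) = 8511064 / 6321875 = 1.35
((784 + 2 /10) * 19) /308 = 74499 /1540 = 48.38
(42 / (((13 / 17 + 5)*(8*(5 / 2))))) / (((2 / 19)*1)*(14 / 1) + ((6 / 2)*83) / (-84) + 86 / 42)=2907 / 4445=0.65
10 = 10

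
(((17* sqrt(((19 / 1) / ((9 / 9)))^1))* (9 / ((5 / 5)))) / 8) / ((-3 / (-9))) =459* sqrt(19) / 8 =250.09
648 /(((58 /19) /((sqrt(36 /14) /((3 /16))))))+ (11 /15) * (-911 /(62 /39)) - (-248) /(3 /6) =23487 /310+ 98496 * sqrt(14) /203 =1891.22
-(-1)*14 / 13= 14 / 13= 1.08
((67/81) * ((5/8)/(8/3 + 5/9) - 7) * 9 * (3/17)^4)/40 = -952137/775074880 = -0.00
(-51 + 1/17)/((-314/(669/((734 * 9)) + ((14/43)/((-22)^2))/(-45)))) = 3767417389/229340617605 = 0.02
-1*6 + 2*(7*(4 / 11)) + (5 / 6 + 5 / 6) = 25 / 33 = 0.76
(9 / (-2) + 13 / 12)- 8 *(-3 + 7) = -425 / 12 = -35.42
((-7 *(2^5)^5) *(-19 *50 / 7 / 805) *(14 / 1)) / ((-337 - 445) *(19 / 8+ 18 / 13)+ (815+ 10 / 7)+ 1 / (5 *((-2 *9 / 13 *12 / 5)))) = -250627447848960 / 960077063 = -261049.30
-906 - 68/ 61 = -55334/ 61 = -907.11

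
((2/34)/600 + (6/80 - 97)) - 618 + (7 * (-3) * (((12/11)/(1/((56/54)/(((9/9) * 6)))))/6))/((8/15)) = -120530111/168300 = -716.16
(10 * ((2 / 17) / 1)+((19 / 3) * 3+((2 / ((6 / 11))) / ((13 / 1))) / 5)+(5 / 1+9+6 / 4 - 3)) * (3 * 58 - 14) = 3472304 / 663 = 5237.26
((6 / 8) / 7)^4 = 81 / 614656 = 0.00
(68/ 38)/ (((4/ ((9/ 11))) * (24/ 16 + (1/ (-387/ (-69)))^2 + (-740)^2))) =0.00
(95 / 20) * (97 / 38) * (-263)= -25511 / 8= -3188.88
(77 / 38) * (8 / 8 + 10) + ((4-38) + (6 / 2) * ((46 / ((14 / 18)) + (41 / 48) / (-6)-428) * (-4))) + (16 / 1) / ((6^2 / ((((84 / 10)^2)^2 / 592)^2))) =7592129792704097 / 1706971875000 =4447.72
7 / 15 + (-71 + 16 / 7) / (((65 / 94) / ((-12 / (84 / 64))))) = 668119 / 735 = 909.01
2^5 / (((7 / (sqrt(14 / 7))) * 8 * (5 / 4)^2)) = 64 * sqrt(2) / 175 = 0.52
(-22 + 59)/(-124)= -0.30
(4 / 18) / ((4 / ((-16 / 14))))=-4 / 63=-0.06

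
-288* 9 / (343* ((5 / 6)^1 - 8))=15552 / 14749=1.05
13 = 13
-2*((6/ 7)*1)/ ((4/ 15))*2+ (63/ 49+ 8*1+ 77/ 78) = -1411/ 546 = -2.58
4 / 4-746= -745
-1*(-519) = 519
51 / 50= 1.02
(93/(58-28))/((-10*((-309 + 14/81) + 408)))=-2511/803300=-0.00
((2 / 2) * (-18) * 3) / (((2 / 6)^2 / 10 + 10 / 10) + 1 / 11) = -53460 / 1091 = -49.00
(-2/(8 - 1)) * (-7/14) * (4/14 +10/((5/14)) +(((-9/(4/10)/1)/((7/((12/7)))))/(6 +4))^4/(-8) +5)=4.75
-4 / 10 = -2 / 5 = -0.40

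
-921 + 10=-911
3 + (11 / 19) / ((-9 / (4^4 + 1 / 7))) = -16132 / 1197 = -13.48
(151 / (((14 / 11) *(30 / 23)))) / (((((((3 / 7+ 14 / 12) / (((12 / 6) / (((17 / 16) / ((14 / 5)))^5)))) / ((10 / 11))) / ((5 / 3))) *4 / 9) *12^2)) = 61206126657536 / 178369535625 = 343.14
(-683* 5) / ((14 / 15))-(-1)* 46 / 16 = -204739 / 56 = -3656.05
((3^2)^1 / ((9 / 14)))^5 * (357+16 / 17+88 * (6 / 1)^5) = 6259723317344 / 17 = 368219018667.29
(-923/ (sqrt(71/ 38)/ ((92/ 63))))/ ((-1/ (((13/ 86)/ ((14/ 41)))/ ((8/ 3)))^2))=84942611 * sqrt(2698)/ 162356992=27.18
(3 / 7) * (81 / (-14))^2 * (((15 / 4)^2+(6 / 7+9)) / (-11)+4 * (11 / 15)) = 92004903 / 8451520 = 10.89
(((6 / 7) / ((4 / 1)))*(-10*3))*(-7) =45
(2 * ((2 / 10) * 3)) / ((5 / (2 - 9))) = -42 / 25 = -1.68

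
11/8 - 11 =-77/8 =-9.62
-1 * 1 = -1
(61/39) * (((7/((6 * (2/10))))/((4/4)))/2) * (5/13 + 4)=40565/2028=20.00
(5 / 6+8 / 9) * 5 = 155 / 18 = 8.61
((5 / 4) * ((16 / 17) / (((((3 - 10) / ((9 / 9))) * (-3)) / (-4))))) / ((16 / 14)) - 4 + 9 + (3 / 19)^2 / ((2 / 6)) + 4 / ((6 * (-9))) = 796124 / 165699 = 4.80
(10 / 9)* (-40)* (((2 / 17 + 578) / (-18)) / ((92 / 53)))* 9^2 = 26044200 / 391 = 66609.21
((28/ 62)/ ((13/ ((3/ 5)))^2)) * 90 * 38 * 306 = 26372304/ 26195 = 1006.77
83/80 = 1.04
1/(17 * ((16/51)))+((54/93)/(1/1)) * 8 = 4.83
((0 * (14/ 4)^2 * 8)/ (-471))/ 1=0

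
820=820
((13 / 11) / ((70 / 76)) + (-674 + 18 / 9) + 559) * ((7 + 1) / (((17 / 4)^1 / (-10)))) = 2752704 / 1309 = 2102.91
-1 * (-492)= 492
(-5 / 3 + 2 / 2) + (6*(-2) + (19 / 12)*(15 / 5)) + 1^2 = -83 / 12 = -6.92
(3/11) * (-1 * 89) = -267/11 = -24.27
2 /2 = 1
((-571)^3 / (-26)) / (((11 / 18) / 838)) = 1404089697762 / 143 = 9818809075.26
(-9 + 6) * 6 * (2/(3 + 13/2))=-72/19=-3.79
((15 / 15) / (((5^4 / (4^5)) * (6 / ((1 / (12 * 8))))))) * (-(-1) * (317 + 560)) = 14032 / 5625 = 2.49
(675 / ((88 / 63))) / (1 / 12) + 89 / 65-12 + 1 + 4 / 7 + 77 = 58726711 / 10010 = 5866.80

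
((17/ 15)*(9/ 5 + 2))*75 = 323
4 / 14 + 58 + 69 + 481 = 608.29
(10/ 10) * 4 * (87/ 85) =348/ 85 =4.09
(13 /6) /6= 13 /36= 0.36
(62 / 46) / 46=31 / 1058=0.03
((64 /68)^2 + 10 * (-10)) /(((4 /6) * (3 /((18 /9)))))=-99.11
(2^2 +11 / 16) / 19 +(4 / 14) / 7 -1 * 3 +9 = 93659 / 14896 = 6.29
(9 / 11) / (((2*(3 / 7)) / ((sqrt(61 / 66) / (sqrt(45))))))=7*sqrt(20130) / 7260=0.14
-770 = -770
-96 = -96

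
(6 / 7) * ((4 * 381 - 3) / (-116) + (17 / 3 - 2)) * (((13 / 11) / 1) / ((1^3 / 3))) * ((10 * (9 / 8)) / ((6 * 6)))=-640965 / 71456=-8.97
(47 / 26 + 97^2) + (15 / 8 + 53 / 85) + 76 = 83885467 / 8840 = 9489.31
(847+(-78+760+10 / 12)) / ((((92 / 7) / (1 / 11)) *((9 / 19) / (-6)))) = -1220807 / 9108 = -134.04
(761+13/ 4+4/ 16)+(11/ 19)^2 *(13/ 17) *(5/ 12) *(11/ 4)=225289867/ 294576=764.79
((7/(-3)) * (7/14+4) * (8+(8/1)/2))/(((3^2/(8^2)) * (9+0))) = -896/9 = -99.56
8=8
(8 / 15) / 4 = 2 / 15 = 0.13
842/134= 421/67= 6.28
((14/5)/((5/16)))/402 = 112/5025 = 0.02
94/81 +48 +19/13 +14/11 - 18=392603/11583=33.89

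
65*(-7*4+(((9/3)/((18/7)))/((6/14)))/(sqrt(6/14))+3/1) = -1625+3185*sqrt(21)/54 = -1354.71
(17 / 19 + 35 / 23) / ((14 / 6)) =3168 / 3059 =1.04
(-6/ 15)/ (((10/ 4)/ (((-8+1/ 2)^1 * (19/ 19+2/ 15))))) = 34/ 25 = 1.36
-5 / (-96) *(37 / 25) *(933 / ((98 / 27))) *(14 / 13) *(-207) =-64312623 / 14560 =-4417.08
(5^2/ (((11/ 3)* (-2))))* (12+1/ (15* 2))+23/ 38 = -33789/ 836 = -40.42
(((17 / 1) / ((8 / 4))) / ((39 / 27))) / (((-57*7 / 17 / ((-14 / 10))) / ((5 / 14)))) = 867 / 6916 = 0.13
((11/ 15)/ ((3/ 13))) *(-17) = -2431/ 45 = -54.02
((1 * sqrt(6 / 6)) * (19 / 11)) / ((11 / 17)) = 323 / 121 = 2.67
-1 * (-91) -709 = -618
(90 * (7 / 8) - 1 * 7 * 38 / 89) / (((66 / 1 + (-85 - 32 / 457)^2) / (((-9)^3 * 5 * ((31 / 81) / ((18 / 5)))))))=-4365471443725 / 1085946076056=-4.02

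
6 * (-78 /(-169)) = 36 /13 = 2.77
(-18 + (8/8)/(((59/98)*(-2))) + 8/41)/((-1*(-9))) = -45079/21771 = -2.07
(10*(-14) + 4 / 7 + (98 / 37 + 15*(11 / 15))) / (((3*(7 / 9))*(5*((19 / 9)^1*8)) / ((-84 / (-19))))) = -2638737 / 934990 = -2.82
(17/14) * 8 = 68/7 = 9.71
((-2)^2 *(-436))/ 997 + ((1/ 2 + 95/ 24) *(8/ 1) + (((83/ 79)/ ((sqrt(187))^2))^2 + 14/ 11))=22970754977948/ 652760413239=35.19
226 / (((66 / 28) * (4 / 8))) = 6328 / 33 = 191.76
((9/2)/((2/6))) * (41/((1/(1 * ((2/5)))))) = 1107/5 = 221.40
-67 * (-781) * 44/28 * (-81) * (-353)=16458045021/7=2351149288.71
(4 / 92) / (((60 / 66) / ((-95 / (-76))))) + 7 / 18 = 743 / 1656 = 0.45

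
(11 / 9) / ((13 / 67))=737 / 117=6.30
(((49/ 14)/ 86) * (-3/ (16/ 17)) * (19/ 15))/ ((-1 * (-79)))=-0.00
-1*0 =0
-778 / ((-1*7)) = 778 / 7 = 111.14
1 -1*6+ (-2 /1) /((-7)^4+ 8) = -12047 /2409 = -5.00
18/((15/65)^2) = 338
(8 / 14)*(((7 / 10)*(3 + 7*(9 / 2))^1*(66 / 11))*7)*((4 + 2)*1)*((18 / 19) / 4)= 78246 / 95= 823.64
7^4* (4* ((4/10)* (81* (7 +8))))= 4667544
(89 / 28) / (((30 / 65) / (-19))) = -21983 / 168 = -130.85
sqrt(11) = 3.32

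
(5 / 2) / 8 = 5 / 16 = 0.31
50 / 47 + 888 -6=41504 / 47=883.06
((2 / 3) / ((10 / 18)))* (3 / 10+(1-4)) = -81 / 25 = -3.24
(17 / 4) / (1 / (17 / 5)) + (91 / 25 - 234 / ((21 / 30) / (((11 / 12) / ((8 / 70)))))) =-66579 / 25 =-2663.16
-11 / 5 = -2.20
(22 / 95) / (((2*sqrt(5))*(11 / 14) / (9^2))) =1134*sqrt(5) / 475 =5.34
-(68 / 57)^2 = -4624 / 3249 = -1.42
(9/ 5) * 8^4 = 36864/ 5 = 7372.80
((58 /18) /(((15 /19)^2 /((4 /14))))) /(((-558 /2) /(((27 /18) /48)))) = -10469 /63277200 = -0.00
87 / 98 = 0.89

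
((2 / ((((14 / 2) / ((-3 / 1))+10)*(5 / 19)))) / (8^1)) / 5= 57 / 2300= 0.02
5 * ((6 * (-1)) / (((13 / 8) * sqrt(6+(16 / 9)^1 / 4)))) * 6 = -2160 * sqrt(58) / 377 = -43.63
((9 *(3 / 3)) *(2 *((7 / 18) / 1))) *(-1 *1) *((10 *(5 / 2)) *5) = -875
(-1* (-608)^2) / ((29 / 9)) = -3326976 / 29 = -114723.31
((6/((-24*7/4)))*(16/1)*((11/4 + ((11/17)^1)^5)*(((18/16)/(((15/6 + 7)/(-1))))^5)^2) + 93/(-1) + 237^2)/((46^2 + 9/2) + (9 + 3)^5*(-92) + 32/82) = -349776125807346557669663570665/142779861499071771052839146749952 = -0.00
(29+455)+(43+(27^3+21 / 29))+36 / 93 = 18169789 / 899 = 20211.11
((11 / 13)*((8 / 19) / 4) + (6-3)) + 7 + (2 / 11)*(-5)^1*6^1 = 12592 / 2717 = 4.63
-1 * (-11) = 11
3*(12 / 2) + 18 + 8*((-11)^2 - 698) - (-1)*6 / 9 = -13738 / 3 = -4579.33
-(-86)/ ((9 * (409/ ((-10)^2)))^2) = 860000/ 13549761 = 0.06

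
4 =4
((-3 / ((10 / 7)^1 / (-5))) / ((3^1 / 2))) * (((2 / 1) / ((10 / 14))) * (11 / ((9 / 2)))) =2156 / 45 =47.91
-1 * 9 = -9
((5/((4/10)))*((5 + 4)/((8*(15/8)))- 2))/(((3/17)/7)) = -4165/6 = -694.17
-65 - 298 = -363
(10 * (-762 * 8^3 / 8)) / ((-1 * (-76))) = -121920 / 19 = -6416.84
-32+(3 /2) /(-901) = -57667 /1802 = -32.00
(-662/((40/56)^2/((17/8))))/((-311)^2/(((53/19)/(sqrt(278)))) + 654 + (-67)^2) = 28656718559/675374070178300 - 26854881712981*sqrt(278)/93876995754783700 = -0.00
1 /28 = 0.04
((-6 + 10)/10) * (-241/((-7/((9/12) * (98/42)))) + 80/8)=281/10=28.10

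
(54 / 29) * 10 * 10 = 5400 / 29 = 186.21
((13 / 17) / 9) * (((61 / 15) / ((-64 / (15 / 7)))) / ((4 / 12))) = -0.03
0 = 0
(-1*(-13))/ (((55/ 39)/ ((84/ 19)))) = 42588/ 1045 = 40.75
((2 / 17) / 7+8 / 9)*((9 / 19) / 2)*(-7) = -1.50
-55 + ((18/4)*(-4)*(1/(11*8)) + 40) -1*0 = -15.20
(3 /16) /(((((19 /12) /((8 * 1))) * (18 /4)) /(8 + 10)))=72 /19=3.79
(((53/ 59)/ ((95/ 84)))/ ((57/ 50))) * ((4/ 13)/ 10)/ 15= 0.00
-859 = -859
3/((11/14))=42/11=3.82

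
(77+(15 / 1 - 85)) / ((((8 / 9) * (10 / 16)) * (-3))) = -21 / 5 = -4.20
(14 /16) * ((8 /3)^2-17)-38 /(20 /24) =-19531 /360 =-54.25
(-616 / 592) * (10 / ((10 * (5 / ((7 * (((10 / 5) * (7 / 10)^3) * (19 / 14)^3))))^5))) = -82.97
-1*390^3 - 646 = -59319646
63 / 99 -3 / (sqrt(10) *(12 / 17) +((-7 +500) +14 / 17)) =612 *sqrt(10) / 70474585 +97722500 / 155044087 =0.63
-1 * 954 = -954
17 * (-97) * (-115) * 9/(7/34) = 58028310/7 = 8289758.57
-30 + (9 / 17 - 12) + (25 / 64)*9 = -41295 / 1088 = -37.95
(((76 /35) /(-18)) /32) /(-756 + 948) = -19 /967680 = -0.00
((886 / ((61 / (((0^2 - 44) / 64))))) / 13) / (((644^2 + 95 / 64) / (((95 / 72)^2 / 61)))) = -43978825 / 832015259067096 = -0.00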